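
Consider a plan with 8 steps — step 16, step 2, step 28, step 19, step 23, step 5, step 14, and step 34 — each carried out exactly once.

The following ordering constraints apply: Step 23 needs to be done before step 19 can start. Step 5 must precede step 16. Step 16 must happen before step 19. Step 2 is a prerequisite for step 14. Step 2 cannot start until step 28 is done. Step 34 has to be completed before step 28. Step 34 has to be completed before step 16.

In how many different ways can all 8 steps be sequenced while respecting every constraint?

185

3 steps have no prerequisites (step 23, step 5, step 34), so any of them could come first.
Systematically extending each partial ordering one step at a time and counting, there are 185 complete orderings.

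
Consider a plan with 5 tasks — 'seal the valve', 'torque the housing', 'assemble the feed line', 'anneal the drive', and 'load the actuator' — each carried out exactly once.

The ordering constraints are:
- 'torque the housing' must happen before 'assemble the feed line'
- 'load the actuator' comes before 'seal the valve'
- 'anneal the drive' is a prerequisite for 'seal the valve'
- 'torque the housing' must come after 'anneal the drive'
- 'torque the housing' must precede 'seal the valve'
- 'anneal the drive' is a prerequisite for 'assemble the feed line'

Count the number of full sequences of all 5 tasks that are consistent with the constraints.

The tasks with no prerequisites are 'anneal the drive', 'load the actuator'; any of them can be placed first.
Counting all ways to extend the partial order to a total order gives 7.

7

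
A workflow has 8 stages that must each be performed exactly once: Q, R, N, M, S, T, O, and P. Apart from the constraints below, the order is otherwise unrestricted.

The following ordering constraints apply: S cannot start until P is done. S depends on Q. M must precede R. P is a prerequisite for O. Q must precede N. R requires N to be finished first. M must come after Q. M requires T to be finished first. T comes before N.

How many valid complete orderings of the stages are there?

394

The stages with no prerequisites are Q, T, P; any of them can be placed first.
Systematically extending each partial ordering one stage at a time and counting, there are 394 complete orderings.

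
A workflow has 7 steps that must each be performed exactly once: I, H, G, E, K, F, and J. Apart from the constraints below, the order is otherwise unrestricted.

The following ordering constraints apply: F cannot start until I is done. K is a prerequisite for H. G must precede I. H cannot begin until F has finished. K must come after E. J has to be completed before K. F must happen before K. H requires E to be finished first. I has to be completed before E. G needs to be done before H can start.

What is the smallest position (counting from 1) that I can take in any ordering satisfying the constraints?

Working backwards through the constraints from I, its only required predecessor is G.
With 1 mandatory predecessor, the earliest I can sit is position 1+1 = 2, and placing just that one first achieves it.

2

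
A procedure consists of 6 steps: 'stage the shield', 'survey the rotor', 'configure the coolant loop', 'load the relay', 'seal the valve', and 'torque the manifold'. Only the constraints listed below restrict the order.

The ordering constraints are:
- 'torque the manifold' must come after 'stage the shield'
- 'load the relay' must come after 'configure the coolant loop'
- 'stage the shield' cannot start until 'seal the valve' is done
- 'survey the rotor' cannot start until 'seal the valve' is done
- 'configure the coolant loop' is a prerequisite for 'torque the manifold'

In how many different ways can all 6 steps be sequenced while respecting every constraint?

2 steps have no prerequisites ('configure the coolant loop', 'seal the valve'), so any of them could come first.
Enumerating by repeatedly choosing an available step (one whose prerequisites are all placed) gives 40 distinct complete orderings.

40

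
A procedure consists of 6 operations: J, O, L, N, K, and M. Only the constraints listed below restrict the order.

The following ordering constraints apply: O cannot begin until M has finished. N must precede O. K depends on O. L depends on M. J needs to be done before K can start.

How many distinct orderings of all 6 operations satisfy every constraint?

3 operations have no prerequisites (J, N, M), so any of them could come first.
Enumerating by repeatedly choosing an available operation (one whose prerequisites are all placed) gives 33 distinct complete orderings.

33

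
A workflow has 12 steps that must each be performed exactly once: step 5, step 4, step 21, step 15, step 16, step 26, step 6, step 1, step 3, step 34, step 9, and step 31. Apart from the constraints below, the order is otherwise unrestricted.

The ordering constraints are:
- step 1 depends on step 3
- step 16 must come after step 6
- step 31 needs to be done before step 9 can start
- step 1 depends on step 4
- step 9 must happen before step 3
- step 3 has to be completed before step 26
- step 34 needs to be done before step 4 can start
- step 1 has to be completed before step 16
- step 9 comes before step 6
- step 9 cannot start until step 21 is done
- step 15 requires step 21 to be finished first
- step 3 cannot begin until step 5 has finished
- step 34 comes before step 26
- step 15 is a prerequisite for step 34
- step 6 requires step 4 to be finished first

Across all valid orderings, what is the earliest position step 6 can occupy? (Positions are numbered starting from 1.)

7

The steps that are forced before step 6, directly or transitively, are step 4, step 21, step 15, step 34, step 9, step 31. That's 6 steps.
With 6 mandatory predecessors, the earliest step 6 can sit is position 6+1 = 7, and placing just those 6 first achieves it.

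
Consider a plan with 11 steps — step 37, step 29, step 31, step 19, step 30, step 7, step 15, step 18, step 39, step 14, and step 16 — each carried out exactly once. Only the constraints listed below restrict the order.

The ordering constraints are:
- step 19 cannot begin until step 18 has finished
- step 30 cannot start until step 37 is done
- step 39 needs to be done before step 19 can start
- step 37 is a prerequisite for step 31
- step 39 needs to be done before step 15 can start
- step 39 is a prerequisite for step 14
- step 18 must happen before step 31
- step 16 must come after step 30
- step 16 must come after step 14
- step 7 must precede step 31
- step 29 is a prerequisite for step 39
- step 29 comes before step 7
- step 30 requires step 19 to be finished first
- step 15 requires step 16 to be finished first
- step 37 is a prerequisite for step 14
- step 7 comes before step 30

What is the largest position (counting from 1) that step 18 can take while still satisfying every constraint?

6

Following every chain forward from step 18, the steps that must come later are step 31, step 19, step 30, step 15, step 16 — 5 of them.
So at least 5 steps follow step 18, putting step 18 no later than position 6. That position is achievable by scheduling everything else first.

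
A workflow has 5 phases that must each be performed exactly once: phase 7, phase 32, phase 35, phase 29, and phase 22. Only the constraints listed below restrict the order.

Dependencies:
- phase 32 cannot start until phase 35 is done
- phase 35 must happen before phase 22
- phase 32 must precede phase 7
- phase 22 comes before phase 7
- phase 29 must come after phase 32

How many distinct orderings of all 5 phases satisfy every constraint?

Phase 35 is the only phase with nothing required before it, so every ordering starts there.
Counting all ways to extend the partial order to a total order gives 5.

5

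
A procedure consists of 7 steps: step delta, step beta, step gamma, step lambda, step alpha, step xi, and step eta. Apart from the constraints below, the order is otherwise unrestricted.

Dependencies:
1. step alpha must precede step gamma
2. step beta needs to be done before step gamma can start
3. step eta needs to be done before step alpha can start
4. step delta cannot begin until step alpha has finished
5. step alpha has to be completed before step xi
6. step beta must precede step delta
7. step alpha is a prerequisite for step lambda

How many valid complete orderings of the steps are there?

The steps with no prerequisites are step beta, step eta; any of them can be placed first.
Counting all ways to extend the partial order to a total order gives 88.

88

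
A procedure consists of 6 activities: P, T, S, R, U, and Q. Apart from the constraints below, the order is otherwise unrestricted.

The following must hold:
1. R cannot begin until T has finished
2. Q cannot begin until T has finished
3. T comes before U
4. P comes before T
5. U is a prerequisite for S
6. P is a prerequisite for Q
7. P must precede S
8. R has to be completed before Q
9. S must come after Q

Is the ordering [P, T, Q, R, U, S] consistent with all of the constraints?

Here R comes after Q.
Since R is required before Q, the ordering is invalid.

No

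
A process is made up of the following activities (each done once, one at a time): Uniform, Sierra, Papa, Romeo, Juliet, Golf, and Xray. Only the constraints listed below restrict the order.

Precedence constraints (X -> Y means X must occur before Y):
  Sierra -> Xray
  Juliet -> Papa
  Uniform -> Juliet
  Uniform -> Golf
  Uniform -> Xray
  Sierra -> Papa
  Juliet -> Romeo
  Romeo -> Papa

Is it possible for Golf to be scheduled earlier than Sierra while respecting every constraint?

Yes

Nothing in the constraints forces Sierra before Golf — there is no chain from Sierra to Golf.
That means at least one valid schedule has Golf before Sierra.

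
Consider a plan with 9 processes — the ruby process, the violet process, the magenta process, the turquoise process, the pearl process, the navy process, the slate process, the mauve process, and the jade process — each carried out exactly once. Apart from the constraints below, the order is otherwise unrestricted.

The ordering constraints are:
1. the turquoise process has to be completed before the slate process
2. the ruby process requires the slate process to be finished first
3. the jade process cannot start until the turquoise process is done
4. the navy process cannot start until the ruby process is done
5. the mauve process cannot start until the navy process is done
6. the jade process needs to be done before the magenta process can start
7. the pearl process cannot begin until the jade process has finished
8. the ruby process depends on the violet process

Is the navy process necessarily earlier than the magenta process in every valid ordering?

Nothing in the constraints links the navy process and the magenta process; they are unordered relative to each other.
A valid ordering placing the magenta process before the navy process exists, so the answer is no.

No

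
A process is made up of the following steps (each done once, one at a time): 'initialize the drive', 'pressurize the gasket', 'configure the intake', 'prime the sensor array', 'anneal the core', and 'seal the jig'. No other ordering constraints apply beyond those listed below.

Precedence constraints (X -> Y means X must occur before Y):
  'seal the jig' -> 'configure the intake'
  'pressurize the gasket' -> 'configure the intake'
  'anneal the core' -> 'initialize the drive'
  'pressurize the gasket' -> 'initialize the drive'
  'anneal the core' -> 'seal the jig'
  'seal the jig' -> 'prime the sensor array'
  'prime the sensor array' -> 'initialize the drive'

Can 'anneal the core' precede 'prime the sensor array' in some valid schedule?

Yes

Every valid ordering already has 'anneal the core' before 'prime the sensor array' (the constraints require it), so in particular at least one does.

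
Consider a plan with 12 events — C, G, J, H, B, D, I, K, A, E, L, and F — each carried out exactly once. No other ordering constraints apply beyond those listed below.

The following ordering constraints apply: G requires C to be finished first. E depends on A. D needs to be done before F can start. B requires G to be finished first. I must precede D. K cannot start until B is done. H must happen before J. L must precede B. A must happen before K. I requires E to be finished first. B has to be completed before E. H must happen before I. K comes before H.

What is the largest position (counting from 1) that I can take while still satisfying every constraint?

Every event that must follow I has to come after it. Tracing all chains starting from I, those events are: D, F — 2 in total.
With 2 mandatory successors out of 12 events total, the latest slot for I is 12−2 = 10, and it's reachable by doing all non-successors before I.

10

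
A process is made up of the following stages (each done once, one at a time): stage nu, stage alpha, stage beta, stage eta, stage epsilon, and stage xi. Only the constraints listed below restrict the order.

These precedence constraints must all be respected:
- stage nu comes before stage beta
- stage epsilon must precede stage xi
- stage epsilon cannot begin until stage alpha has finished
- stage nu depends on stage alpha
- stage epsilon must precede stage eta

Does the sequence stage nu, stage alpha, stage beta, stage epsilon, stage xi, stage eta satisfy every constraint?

In the proposed order, stage nu appears before stage alpha.
That contradicts the constraint that stage alpha must precede stage nu.

No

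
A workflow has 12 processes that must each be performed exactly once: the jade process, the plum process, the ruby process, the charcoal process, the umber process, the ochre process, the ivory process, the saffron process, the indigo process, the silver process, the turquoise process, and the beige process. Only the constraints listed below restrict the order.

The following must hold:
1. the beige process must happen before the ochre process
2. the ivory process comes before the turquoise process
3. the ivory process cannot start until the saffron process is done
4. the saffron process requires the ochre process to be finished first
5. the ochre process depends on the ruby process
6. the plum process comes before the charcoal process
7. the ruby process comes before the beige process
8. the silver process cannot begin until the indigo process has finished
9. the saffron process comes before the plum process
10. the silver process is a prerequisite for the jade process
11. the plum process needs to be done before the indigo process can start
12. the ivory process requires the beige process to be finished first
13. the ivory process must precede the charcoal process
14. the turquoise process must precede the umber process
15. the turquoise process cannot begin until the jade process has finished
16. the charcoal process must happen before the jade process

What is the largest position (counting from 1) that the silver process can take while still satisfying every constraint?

The processes that are forced after the silver process, directly or by a chain of constraints, are the jade process, the umber process, the turquoise process. That's 3 processes.
So at least 3 processes follow the silver process, putting the silver process no later than position 9. That position is achievable by scheduling everything else first.

9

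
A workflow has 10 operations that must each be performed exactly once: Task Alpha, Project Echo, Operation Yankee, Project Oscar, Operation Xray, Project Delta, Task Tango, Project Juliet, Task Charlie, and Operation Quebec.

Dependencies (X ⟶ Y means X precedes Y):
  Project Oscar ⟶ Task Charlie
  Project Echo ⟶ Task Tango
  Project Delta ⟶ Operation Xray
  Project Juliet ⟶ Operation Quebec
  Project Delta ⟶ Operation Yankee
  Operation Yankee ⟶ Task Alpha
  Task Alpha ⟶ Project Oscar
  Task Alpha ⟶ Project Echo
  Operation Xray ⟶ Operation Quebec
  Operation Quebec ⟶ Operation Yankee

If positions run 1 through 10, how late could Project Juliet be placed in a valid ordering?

Following every chain forward from Project Juliet, the operations that must come later are Task Alpha, Project Echo, Operation Yankee, Project Oscar, Task Tango, Task Charlie, Operation Quebec — 7 of them.
With 7 mandatory successors out of 10 operations total, the latest slot for Project Juliet is 10−7 = 3, and it's reachable by doing all non-successors before Project Juliet.

3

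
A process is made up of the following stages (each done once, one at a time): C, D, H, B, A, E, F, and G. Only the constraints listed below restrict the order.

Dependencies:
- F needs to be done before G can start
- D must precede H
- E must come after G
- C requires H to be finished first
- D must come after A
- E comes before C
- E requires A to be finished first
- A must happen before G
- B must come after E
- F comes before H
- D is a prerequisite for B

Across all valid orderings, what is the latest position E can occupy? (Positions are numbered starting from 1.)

6

Every stage that must follow E has to come after it. Tracing all chains starting from E, those stages are: C, B — 2 in total.
So at least 2 stages follow E, putting E no later than position 6. That position is achievable by scheduling everything else first.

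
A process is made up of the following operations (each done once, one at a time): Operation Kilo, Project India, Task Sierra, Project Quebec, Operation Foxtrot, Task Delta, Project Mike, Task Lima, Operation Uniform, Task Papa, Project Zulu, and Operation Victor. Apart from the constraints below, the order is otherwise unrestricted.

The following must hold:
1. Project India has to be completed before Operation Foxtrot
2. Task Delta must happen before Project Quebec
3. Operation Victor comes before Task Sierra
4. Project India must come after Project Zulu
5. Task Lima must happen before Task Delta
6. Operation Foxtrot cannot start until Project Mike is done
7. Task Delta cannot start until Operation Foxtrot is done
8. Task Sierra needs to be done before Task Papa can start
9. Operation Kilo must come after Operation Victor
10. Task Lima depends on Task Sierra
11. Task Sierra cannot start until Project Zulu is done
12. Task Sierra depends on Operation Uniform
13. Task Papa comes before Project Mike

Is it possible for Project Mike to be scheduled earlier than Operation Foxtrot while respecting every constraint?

The constraints force Project Mike before Operation Foxtrot, so yes — every valid ordering has Project Mike earlier.

Yes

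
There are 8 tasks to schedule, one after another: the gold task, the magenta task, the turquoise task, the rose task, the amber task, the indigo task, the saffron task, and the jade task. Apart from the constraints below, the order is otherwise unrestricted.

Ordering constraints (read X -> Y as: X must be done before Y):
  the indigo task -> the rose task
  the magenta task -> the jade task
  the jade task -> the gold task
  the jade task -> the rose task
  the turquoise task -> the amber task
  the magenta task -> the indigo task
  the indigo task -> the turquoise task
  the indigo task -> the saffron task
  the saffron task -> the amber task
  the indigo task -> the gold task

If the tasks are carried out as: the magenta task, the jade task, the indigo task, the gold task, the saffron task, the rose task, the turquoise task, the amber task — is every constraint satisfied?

Going through the constraints one by one, each required predecessor appears earlier in the sequence than its dependent — e.g. the indigo task (position 3) is before the turquoise task (position 7), as required.

Yes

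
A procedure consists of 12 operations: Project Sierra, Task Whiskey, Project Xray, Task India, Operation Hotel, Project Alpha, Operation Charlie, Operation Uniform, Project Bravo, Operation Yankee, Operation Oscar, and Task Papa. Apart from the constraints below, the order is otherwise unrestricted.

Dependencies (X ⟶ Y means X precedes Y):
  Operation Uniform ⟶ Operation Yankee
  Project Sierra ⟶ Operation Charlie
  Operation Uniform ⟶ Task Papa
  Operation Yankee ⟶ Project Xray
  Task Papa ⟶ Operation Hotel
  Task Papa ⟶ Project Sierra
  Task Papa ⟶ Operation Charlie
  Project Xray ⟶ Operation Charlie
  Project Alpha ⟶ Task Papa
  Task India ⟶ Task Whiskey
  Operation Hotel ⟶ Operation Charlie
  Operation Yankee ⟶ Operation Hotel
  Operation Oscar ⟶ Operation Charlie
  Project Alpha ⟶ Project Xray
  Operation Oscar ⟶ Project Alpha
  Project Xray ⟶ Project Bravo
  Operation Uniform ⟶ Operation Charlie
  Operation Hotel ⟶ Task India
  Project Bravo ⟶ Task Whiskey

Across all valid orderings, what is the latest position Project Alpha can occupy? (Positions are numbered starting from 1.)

4

The operations that are forced after Project Alpha, directly or by a chain of constraints, are Project Sierra, Task Whiskey, Project Xray, Task India, Operation Hotel, Operation Charlie, Project Bravo, Task Papa. That's 8 operations.
So at least 8 operations follow Project Alpha, putting Project Alpha no later than position 4. That position is achievable by scheduling everything else first.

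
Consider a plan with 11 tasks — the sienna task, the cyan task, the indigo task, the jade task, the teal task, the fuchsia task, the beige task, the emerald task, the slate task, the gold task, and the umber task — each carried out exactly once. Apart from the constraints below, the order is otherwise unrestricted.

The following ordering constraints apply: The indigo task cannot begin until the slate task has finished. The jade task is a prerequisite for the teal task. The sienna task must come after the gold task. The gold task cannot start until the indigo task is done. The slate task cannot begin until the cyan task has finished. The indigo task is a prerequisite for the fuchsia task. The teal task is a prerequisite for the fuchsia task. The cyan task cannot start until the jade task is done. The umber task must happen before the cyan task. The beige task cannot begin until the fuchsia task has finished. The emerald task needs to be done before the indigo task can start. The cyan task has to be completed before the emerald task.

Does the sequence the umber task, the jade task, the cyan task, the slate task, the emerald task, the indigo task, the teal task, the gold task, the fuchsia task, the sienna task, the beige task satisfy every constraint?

Yes

Going through the constraints one by one, each required predecessor appears earlier in the sequence than its dependent — e.g. the jade task (position 2) is before the teal task (position 7), as required.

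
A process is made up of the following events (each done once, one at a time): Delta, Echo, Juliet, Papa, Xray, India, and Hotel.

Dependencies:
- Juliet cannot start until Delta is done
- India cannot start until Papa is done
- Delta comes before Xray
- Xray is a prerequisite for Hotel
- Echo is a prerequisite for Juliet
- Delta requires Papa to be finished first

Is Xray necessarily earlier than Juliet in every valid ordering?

Nothing in the constraints links Xray and Juliet; they are unordered relative to each other.
There exist valid orderings with Juliet before Xray, so Xray is not required to come first.

No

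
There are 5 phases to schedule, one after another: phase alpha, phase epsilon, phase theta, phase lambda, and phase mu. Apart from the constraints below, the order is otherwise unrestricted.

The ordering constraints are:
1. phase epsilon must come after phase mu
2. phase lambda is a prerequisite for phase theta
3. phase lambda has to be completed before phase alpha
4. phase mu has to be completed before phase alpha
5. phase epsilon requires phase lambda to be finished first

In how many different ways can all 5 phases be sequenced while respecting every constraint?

2 phases have no prerequisites (phase lambda, phase mu), so any of them could come first.
Systematically extending each partial ordering one phase at a time and counting, there are 14 complete orderings.

14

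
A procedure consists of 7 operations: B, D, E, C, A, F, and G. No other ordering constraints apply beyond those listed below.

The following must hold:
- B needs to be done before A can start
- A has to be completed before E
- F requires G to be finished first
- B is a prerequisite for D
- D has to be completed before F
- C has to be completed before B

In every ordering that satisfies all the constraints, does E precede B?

In fact the dependencies run the other way: B → A → E.
So E does not have to come before B — it cannot.

No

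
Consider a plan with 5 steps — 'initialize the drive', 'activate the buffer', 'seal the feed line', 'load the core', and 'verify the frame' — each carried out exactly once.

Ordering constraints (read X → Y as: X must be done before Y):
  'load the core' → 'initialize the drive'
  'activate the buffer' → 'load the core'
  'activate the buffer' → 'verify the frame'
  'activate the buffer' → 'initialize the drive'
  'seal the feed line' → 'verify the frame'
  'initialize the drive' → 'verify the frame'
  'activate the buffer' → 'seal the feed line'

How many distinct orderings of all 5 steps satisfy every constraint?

'activate the buffer' is the only step with nothing required before it, so every ordering starts there.
Systematically extending each partial ordering one step at a time and counting, there are 3 complete orderings.

3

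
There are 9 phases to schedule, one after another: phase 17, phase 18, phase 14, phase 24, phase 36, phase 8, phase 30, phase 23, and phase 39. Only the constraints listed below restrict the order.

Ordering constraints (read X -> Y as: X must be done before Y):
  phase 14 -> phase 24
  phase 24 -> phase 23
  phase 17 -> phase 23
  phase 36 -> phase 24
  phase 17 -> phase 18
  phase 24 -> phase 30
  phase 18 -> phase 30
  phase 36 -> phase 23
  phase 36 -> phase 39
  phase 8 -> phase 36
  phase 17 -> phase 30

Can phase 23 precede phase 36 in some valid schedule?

The constraints give a chain phase 36 → phase 23, which forces phase 36 before phase 23.
Hence phase 23 can never be scheduled before phase 36.

No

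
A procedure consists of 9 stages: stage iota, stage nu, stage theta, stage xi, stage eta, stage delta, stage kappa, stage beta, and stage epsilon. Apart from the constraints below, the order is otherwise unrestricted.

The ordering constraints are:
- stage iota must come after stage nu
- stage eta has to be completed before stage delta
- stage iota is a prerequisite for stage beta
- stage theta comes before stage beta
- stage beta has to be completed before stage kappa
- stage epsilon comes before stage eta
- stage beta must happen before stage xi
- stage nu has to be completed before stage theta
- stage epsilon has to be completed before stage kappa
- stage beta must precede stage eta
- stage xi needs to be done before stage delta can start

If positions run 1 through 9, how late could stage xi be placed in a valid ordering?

8

Following the constraints forward from stage xi, its only required successor is stage delta.
So at least 1 stage follows stage xi, putting stage xi no later than position 8. That position is achievable by scheduling everything else first.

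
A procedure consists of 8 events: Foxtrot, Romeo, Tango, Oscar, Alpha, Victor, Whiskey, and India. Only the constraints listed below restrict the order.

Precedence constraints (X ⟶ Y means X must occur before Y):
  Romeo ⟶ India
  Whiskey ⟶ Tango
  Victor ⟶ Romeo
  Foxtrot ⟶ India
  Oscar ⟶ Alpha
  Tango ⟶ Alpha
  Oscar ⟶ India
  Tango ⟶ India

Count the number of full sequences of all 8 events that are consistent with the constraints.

The events with no prerequisites are Foxtrot, Oscar, Victor, Whiskey; any of them can be placed first.
Counting all ways to extend the partial order to a total order gives 495.

495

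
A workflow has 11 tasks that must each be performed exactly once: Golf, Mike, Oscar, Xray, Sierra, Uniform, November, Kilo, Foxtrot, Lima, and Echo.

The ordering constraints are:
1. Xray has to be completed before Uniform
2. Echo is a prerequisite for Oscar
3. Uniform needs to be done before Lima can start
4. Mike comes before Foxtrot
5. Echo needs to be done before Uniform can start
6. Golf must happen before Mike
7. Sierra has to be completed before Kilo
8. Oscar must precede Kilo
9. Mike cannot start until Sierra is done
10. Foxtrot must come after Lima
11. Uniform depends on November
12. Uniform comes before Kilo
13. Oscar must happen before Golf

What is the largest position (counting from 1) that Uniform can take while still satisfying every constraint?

Following every chain forward from Uniform, the tasks that must come later are Kilo, Foxtrot, Lima — 3 of them.
With 3 mandatory successors out of 11 tasks total, the latest slot for Uniform is 11−3 = 8, and it's reachable by doing all non-successors before Uniform.

8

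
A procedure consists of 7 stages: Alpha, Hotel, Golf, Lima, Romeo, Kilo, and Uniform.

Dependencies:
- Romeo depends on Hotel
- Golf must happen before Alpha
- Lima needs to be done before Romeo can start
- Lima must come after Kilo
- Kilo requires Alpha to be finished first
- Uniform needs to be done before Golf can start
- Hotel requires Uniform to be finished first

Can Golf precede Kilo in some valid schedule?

Golf is actually forced before Kilo by the constraints, so certainly some valid ordering has Golf first.

Yes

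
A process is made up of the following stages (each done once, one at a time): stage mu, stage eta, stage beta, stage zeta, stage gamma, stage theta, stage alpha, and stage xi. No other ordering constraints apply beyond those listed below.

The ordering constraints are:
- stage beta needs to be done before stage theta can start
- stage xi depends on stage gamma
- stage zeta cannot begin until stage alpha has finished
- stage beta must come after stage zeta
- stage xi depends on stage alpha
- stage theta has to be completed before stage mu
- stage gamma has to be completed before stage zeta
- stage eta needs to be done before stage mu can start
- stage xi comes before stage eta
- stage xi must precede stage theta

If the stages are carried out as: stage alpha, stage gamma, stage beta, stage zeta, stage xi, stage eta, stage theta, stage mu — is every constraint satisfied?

Here stage zeta comes after stage beta.
Since stage zeta is required before stage beta, the ordering is invalid.

No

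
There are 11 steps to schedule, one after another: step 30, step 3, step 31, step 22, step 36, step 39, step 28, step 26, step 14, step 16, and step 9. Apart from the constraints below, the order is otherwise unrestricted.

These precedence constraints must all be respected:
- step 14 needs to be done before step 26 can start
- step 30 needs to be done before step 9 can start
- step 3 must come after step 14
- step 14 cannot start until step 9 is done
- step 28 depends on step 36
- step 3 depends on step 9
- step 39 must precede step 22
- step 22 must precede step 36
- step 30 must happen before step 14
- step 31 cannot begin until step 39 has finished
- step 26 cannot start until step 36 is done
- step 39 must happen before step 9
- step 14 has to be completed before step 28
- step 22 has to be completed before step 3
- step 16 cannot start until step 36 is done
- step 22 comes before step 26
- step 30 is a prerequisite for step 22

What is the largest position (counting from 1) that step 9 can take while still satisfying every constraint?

7

The steps that are forced after step 9, directly or by a chain of constraints, are step 3, step 28, step 26, step 14. That's 4 steps.
So at least 4 steps follow step 9, putting step 9 no later than position 7. That position is achievable by scheduling everything else first.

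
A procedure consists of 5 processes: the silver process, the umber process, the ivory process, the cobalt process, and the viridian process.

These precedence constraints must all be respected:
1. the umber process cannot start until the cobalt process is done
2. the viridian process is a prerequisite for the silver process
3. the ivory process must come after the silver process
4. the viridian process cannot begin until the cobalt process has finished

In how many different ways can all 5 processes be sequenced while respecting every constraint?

Only the cobalt process has no prerequisites, so it must go first.
Systematically extending each partial ordering one process at a time and counting, there are 4 complete orderings.

4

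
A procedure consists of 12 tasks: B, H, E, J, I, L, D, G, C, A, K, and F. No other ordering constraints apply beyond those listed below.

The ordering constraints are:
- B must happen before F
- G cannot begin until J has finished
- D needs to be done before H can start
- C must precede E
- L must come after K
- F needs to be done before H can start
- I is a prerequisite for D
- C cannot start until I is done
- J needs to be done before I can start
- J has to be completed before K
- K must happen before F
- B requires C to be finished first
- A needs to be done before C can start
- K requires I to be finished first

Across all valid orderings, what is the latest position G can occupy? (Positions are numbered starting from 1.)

12

G has no required successors, so nothing stops it from going last (position 12).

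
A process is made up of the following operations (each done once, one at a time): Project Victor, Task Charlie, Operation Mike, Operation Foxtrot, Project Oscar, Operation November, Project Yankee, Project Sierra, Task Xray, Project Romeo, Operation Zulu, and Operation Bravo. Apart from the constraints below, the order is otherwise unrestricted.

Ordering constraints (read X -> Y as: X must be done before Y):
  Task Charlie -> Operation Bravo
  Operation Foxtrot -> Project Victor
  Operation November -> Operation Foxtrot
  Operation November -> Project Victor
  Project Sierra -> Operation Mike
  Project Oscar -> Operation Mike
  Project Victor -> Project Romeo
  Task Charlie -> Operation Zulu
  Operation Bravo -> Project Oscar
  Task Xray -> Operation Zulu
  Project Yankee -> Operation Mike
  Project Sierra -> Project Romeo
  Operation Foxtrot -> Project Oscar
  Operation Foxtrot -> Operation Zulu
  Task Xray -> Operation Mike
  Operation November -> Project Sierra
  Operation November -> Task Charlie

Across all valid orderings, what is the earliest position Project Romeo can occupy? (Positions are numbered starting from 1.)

Working backwards through the constraints from Project Romeo, its full set of required predecessors is Project Victor, Operation Foxtrot, Operation November, Project Sierra — 4 of them.
So at minimum 4 operations come before Project Romeo, putting Project Romeo no earlier than position 5. That position is achievable by scheduling exactly those predecessors first.

5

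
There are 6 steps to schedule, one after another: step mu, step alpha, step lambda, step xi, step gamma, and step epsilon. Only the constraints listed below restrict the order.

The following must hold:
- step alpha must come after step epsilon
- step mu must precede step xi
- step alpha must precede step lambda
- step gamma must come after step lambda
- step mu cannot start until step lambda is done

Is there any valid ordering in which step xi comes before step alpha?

There is a dependency chain step alpha → step lambda → step mu → step xi, so step xi always comes after step alpha.
Hence step xi can never be scheduled before step alpha.

No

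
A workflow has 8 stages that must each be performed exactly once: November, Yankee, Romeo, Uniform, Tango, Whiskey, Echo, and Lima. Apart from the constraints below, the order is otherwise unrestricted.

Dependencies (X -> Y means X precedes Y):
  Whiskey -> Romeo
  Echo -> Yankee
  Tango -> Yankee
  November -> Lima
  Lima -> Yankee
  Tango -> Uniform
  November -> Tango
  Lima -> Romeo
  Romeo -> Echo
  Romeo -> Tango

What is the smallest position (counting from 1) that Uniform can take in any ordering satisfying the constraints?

6

Every stage that must precede Uniform has to come before it. Tracing all chains that end at Uniform, those stages are: November, Romeo, Tango, Whiskey, Lima — 5 in total.
So at minimum 5 stages come before Uniform, putting Uniform no earlier than position 6. That position is achievable by scheduling exactly those predecessors first.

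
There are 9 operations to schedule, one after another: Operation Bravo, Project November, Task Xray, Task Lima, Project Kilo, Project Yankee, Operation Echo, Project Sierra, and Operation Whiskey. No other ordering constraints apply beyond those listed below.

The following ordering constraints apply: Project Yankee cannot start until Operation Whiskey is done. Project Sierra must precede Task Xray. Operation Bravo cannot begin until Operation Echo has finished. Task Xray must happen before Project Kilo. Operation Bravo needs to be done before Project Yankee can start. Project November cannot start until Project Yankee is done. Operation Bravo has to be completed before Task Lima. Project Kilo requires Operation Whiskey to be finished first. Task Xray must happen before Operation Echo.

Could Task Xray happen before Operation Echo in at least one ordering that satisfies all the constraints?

Yes

Task Xray is actually forced before Operation Echo by the constraints, so certainly some valid ordering has Task Xray first.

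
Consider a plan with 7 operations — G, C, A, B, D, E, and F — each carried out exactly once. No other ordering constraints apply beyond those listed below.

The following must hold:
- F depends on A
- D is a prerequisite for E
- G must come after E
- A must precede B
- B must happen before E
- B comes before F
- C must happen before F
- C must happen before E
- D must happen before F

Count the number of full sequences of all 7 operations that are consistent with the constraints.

36

The operations with no prerequisites are C, A, D; any of them can be placed first.
Enumerating by repeatedly choosing an available operation (one whose prerequisites are all placed) gives 36 distinct complete orderings.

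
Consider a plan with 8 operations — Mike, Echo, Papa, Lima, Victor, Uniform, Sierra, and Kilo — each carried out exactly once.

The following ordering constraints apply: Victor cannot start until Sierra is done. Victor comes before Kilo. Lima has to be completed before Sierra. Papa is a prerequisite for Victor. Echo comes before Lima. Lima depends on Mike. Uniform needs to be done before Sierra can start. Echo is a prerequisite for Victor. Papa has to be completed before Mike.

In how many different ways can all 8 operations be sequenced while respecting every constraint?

15

The operations with no prerequisites are Echo, Papa, Uniform; any of them can be placed first.
Counting all ways to extend the partial order to a total order gives 15.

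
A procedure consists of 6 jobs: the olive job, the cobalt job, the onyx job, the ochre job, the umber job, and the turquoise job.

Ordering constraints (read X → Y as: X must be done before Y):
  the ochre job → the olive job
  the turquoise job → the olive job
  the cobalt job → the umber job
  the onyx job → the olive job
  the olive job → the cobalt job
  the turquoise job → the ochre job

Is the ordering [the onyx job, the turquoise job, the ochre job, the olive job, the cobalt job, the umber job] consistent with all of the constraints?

Every stated constraint is respected: the onyx job sits at position 1, ahead of the olive job at position 4, and each of the other listed pairs likewise has the predecessor earlier in the sequence.

Yes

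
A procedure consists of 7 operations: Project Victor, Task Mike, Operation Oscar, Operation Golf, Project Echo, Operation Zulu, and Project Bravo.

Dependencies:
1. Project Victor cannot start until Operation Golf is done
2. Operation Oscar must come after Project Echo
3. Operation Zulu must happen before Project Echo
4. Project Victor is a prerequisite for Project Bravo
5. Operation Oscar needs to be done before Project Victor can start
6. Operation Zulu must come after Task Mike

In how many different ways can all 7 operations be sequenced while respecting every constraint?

5

2 operations have no prerequisites (Task Mike, Operation Golf), so any of them could come first.
Systematically extending each partial ordering one operation at a time and counting, there are 5 complete orderings.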